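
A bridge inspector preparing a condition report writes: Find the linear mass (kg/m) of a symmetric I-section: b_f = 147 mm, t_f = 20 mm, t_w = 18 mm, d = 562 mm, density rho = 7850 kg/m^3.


A_flanges = 2 * 147 * 20 = 5880 mm^2
A_web = (562 - 2 * 20) * 18 = 9396 mm^2
A_total = 5880 + 9396 = 15276 mm^2 = 0.015276 m^2
Weight = rho * A = 7850 * 0.015276 = 119.9166 kg/m

119.9166 kg/m


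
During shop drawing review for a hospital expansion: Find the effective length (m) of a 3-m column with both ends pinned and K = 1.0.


L_eff = K * L
= 1.0 * 3
= 3.0 m

3.0 m


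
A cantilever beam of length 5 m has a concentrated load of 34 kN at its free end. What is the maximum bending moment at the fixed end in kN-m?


For a cantilever with a point load at the free end:
M_max = P * L = 34 * 5 = 170 kN-m

170 kN-m


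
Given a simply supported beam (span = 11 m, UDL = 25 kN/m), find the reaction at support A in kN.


Total load = w * L = 25 * 11 = 275 kN
By symmetry, each reaction R = total / 2 = 275 / 2 = 137.5 kN

137.5 kN


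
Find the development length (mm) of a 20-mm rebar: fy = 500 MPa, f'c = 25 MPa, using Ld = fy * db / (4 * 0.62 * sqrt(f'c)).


Ld = (fy * db) / (4 * 0.62 * sqrt(f'c))
= (500 * 20) / (4 * 0.62 * sqrt(25))
= 10000 / 12.4
= 806.45 mm

806.45 mm


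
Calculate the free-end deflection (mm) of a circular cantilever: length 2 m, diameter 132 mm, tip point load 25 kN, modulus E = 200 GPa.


I = pi * d^4 / 64 = pi * 132^4 / 64 = 14902722.81 mm^4
L = 2000.0 mm, P = 25000.0 N, E = 200000.0 MPa
delta = P * L^3 / (3 * E * I)
= 25000.0 * 2000.0^3 / (3 * 200000.0 * 14902722.81)
= 22.3673 mm

22.3673 mm


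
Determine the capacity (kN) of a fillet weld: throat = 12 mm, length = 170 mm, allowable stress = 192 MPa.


Strength = throat * length * allowable stress
= 12 * 170 * 192 N
= 391680 N
= 391.68 kN

391.68 kN


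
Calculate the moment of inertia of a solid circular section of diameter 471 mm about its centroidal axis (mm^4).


r = d / 2 = 471 / 2 = 235.5 mm
I = pi * r^4 / 4 = pi * 235.5^4 / 4
= 2415758560.74 mm^4

2415758560.74 mm^4


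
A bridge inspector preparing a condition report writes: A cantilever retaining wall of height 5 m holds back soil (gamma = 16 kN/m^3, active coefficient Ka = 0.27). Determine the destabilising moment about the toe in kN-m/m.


Pa = 0.5 * Ka * gamma * H^2
= 0.5 * 0.27 * 16 * 5^2
= 54.0 kN/m
Arm = H / 3 = 5 / 3 = 1.6667 m
Mo = Pa * arm = Pa * H / 3 = 54.0 * 5 / 3 = 90.0 kN-m/m

90.0 kN-m/m


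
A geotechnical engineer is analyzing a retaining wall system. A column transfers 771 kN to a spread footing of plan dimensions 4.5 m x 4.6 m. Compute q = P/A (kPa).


A = 4.5 * 4.6 = 20.7 m^2
q = P / A = 771 / 20.7
= 37.2464 kPa

37.2464 kPa


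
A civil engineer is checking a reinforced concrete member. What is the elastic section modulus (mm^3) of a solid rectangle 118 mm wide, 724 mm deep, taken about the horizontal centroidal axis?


S = b * h^2 / 6
= 118 * 724^2 / 6
= 118 * 524176 / 6
= 10308794.67 mm^3

10308794.67 mm^3


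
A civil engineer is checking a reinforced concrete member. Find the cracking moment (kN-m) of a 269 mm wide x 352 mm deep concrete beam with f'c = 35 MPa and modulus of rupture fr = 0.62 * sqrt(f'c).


fr = 0.62 * sqrt(35) = 0.62 * 5.9161 = 3.668 MPa
I = 269 * 352^3 / 12 = 977685162.67 mm^4
y_t = 176.0 mm
M_cr = fr * I / y_t = 3.668 * 977685162.67 / 176.0 N-mm
= 20.3757 kN-m

20.3757 kN-m


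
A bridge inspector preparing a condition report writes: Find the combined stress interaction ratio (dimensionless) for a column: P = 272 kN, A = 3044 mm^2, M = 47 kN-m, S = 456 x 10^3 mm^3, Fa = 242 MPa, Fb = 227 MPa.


f_a = P / A = 272000.0 / 3044 = 89.3561 MPa
f_b = M / S = 47000000.0 / 456000.0 = 103.0702 MPa
Ratio = f_a / Fa + f_b / Fb
= 89.3561 / 242 + 103.0702 / 227
= 0.8233 (dimensionless)

0.8233 (dimensionless)


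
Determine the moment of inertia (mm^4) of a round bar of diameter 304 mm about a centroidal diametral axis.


r = d / 2 = 304 / 2 = 152.0 mm
I = pi * r^4 / 4 = pi * 152.0^4 / 4
= 419241468.12 mm^4

419241468.12 mm^4


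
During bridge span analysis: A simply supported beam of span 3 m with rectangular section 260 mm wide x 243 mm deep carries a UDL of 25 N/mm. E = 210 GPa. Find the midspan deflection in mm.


I = 260 * 243^3 / 12 = 310892985.0 mm^4
L = 3000.0 mm, w = 25 N/mm, E = 210000.0 MPa
delta = 5 * w * L^4 / (384 * E * I)
= 5 * 25 * 3000.0^4 / (384 * 210000.0 * 310892985.0)
= 0.4039 mm

0.4039 mm


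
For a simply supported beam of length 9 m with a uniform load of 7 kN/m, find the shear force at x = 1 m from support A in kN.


R_A = w * L / 2 = 7 * 9 / 2 = 31.5 kN
V(x) = R_A - w * x = 31.5 - 7 * 1
= 24.5 kN

24.5 kN


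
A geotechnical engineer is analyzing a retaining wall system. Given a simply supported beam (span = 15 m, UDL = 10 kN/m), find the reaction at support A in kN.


Total load = w * L = 10 * 15 = 150 kN
By symmetry, each reaction R = total / 2 = 150 / 2 = 75.0 kN

75.0 kN


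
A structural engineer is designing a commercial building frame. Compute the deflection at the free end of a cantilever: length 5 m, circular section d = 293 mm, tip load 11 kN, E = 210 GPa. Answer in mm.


I = pi * d^4 / 64 = pi * 293^4 / 64 = 361776522.7 mm^4
L = 5000.0 mm, P = 11000.0 N, E = 210000.0 MPa
delta = P * L^3 / (3 * E * I)
= 11000.0 * 5000.0^3 / (3 * 210000.0 * 361776522.7)
= 6.0328 mm

6.0328 mm


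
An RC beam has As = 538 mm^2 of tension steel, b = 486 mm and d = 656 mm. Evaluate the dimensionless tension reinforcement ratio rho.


rho = As / (b * d)
= 538 / (486 * 656)
= 538 / 318816
= 0.001687 (dimensionless)

0.001687 (dimensionless)


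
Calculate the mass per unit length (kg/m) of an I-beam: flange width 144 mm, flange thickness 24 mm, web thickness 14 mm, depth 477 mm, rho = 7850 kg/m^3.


A_flanges = 2 * 144 * 24 = 6912 mm^2
A_web = (477 - 2 * 24) * 14 = 6006 mm^2
A_total = 6912 + 6006 = 12918 mm^2 = 0.012918 m^2
Weight = rho * A = 7850 * 0.012918 = 101.4063 kg/m

101.4063 kg/m


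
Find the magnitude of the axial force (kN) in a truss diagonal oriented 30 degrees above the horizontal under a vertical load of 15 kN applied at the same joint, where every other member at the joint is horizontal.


At the joint, only the diagonal has a vertical component, so vertical equilibrium gives:
F * sin(30) = 15
F = 15 / sin(30)
= 15 / 0.5
= 30.0 kN

30.0 kN


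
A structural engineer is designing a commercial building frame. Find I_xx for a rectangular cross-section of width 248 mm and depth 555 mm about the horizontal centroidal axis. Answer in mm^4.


I = b * h^3 / 12
= 248 * 555^3 / 12
= 248 * 170953875 / 12
= 3533046750.0 mm^4

3533046750.0 mm^4


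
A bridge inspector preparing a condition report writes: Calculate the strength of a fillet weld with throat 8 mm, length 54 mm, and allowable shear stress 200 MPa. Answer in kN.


Strength = throat * length * allowable stress
= 8 * 54 * 200 N
= 86400 N
= 86.4 kN

86.4 kN


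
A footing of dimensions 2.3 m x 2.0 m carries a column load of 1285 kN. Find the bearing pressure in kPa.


A = 2.3 * 2.0 = 4.6 m^2
q = P / A = 1285 / 4.6
= 279.3478 kPa

279.3478 kPa


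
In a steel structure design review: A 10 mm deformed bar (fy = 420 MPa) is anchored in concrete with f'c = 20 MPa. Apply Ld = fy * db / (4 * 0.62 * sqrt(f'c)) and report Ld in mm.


Ld = (fy * db) / (4 * 0.62 * sqrt(f'c))
= (420 * 10) / (4 * 0.62 * sqrt(20))
= 4200 / 11.0909
= 378.69 mm

378.69 mm


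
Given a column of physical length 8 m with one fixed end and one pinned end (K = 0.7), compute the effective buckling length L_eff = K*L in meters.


L_eff = K * L
= 0.7 * 8
= 5.6 m

5.6 m


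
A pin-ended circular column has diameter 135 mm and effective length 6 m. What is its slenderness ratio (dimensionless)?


Radius of gyration r = d / 4 = 135 / 4 = 33.75 mm
L_eff = 6000.0 mm
Slenderness ratio = L / r = 6000.0 / 33.75 = 177.78 (dimensionless)

177.78 (dimensionless)


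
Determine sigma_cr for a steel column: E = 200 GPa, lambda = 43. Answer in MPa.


sigma_cr = pi^2 * E / lambda^2
= 9.8696 * 200000.0 / 43^2
= 9.8696 * 200000.0 / 1849
= 1067.5613 MPa

1067.5613 MPa


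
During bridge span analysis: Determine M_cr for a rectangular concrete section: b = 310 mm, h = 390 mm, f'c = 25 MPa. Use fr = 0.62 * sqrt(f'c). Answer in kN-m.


fr = 0.62 * sqrt(25) = 0.62 * 5.0 = 3.1 MPa
I = 310 * 390^3 / 12 = 1532407500.0 mm^4
y_t = 195.0 mm
M_cr = fr * I / y_t = 3.1 * 1532407500.0 / 195.0 N-mm
= 24.3614 kN-m

24.3614 kN-m


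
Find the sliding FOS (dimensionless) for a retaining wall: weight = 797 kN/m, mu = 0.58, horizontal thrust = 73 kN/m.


Resisting force = mu * W = 0.58 * 797 = 462.26 kN/m
FOS = Resisting / Driving = 462.26 / 73
= 6.3323 (dimensionless)

6.3323 (dimensionless)


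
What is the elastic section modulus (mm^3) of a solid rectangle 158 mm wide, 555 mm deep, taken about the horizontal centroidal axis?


S = b * h^2 / 6
= 158 * 555^2 / 6
= 158 * 308025 / 6
= 8111325.0 mm^3

8111325.0 mm^3


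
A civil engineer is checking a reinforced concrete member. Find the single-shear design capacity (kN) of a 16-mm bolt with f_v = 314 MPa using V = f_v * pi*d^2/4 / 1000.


A = pi * d^2 / 4 = pi * 16^2 / 4 = 201.0619 mm^2
V = f_v * A / 1000 = 314 * 201.0619 / 1000
= 63.1334 kN

63.1334 kN


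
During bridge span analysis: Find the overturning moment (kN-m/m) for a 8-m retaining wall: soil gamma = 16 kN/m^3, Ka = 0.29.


Pa = 0.5 * Ka * gamma * H^2
= 0.5 * 0.29 * 16 * 8^2
= 148.48 kN/m
Arm = H / 3 = 8 / 3 = 2.6667 m
Mo = Pa * arm = Pa * H / 3 = 148.48 * 8 / 3 = 395.9467 kN-m/m

395.9467 kN-m/m


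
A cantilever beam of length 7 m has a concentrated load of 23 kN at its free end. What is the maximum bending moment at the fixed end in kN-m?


For a cantilever with a point load at the free end:
M_max = P * L = 23 * 7 = 161 kN-m

161 kN-m


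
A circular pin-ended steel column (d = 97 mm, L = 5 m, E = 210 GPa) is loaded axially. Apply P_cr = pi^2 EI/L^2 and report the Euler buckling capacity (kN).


I = pi * d^4 / 64 = 4345670.92 mm^4
L = 5000.0 mm
P_cr = pi^2 * E * I / L^2
= 9.8696 * 210000.0 * 4345670.92 / 5000.0^2
= 360276.44 N = 360.2764 kN

360.2764 kN


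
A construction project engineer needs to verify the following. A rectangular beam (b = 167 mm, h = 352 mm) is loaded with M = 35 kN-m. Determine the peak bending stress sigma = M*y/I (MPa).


I = b * h^3 / 12 = 167 * 352^3 / 12 = 606964394.67 mm^4
y = h / 2 = 352 / 2 = 176.0 mm
M = 35 kN-m = 35000000.0 N-mm
sigma = M * y / I = 35000000.0 * 176.0 / 606964394.67
= 10.15 MPa

10.15 MPa


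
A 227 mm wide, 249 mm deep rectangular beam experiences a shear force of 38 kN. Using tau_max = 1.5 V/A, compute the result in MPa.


A = b * h = 227 * 249 = 56523 mm^2
V = 38 kN = 38000.0 N
tau_max = 1.5 * V / A = 1.5 * 38000.0 / 56523
= 1.0084 MPa

1.0084 MPa


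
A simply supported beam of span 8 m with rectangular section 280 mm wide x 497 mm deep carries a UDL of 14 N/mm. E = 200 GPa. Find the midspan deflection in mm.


I = 280 * 497^3 / 12 = 2864481036.67 mm^4
L = 8000.0 mm, w = 14 N/mm, E = 200000.0 MPa
delta = 5 * w * L^4 / (384 * E * I)
= 5 * 14 * 8000.0^4 / (384 * 200000.0 * 2864481036.67)
= 1.3033 mm

1.3033 mm


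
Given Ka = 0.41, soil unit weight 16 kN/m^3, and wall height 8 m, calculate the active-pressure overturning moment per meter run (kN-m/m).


Pa = 0.5 * Ka * gamma * H^2
= 0.5 * 0.41 * 16 * 8^2
= 209.92 kN/m
Arm = H / 3 = 8 / 3 = 2.6667 m
Mo = Pa * arm = Pa * H / 3 = 209.92 * 8 / 3 = 559.7867 kN-m/m

559.7867 kN-m/m


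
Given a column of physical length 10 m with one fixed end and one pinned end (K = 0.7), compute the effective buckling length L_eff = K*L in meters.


L_eff = K * L
= 0.7 * 10
= 7.0 m

7.0 m


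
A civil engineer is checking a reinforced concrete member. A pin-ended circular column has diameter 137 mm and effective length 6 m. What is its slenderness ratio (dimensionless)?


Radius of gyration r = d / 4 = 137 / 4 = 34.25 mm
L_eff = 6000.0 mm
Slenderness ratio = L / r = 6000.0 / 34.25 = 175.18 (dimensionless)

175.18 (dimensionless)


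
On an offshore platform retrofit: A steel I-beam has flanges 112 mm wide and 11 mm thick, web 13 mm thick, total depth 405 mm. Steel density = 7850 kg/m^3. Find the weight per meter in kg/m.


A_flanges = 2 * 112 * 11 = 2464 mm^2
A_web = (405 - 2 * 11) * 13 = 4979 mm^2
A_total = 2464 + 4979 = 7443 mm^2 = 0.007443 m^2
Weight = rho * A = 7850 * 0.007443 = 58.4275 kg/m

58.4275 kg/m


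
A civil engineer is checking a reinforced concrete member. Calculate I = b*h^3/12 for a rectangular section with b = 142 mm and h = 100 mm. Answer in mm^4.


I = b * h^3 / 12
= 142 * 100^3 / 12
= 142 * 1000000 / 12
= 11833333.33 mm^4

11833333.33 mm^4


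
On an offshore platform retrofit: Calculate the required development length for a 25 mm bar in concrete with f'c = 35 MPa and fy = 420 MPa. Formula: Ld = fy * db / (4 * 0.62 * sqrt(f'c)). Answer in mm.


Ld = (fy * db) / (4 * 0.62 * sqrt(f'c))
= (420 * 25) / (4 * 0.62 * sqrt(35))
= 10500 / 14.6719
= 715.65 mm

715.65 mm


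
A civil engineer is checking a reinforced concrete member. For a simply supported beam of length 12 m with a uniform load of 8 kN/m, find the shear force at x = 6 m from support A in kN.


R_A = w * L / 2 = 8 * 12 / 2 = 48.0 kN
V(x) = R_A - w * x = 48.0 - 8 * 6
= 0.0 kN

0.0 kN


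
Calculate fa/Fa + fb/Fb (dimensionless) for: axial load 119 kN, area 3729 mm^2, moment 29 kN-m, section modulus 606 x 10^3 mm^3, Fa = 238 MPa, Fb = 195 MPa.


f_a = P / A = 119000.0 / 3729 = 31.912 MPa
f_b = M / S = 29000000.0 / 606000.0 = 47.8548 MPa
Ratio = f_a / Fa + f_b / Fb
= 31.912 / 238 + 47.8548 / 195
= 0.3795 (dimensionless)

0.3795 (dimensionless)


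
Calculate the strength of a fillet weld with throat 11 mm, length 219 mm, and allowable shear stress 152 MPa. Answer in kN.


Strength = throat * length * allowable stress
= 11 * 219 * 152 N
= 366168 N
= 366.17 kN

366.17 kN


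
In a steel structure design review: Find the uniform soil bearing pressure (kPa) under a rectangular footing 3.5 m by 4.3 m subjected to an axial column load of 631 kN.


A = 3.5 * 4.3 = 15.05 m^2
q = P / A = 631 / 15.05
= 41.9269 kPa

41.9269 kPa


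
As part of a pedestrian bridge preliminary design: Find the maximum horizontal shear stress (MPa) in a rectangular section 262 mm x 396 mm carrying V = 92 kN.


A = b * h = 262 * 396 = 103752 mm^2
V = 92 kN = 92000.0 N
tau_max = 1.5 * V / A = 1.5 * 92000.0 / 103752
= 1.3301 MPa

1.3301 MPa


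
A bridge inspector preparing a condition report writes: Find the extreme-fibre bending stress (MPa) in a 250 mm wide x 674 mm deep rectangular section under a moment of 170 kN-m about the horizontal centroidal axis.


I = b * h^3 / 12 = 250 * 674^3 / 12 = 6378792166.67 mm^4
y = h / 2 = 674 / 2 = 337.0 mm
M = 170 kN-m = 170000000.0 N-mm
sigma = M * y / I = 170000000.0 * 337.0 / 6378792166.67
= 8.98 MPa

8.98 MPa


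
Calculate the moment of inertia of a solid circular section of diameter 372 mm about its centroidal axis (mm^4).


r = d / 2 = 372 / 2 = 186.0 mm
I = pi * r^4 / 4 = pi * 186.0^4 / 4
= 940029879.65 mm^4

940029879.65 mm^4


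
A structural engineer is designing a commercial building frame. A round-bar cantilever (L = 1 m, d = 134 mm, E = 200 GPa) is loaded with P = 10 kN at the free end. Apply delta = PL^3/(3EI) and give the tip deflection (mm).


I = pi * d^4 / 64 = pi * 134^4 / 64 = 15826653.42 mm^4
L = 1000.0 mm, P = 10000.0 N, E = 200000.0 MPa
delta = P * L^3 / (3 * E * I)
= 10000.0 * 1000.0^3 / (3 * 200000.0 * 15826653.42)
= 1.0531 mm

1.0531 mm


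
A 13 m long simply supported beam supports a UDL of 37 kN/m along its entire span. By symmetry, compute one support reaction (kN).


Total load = w * L = 37 * 13 = 481 kN
By symmetry, each reaction R = total / 2 = 481 / 2 = 240.5 kN

240.5 kN


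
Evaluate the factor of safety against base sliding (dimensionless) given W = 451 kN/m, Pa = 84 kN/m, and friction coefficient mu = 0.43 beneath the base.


Resisting force = mu * W = 0.43 * 451 = 193.93 kN/m
FOS = Resisting / Driving = 193.93 / 84
= 2.3087 (dimensionless)

2.3087 (dimensionless)


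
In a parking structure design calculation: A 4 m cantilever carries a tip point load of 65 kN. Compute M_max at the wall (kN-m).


For a cantilever with a point load at the free end:
M_max = P * L = 65 * 4 = 260 kN-m

260 kN-m


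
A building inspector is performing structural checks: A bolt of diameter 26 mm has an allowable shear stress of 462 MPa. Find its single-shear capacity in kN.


A = pi * d^2 / 4 = pi * 26^2 / 4 = 530.9292 mm^2
V = f_v * A / 1000 = 462 * 530.9292 / 1000
= 245.2893 kN

245.2893 kN


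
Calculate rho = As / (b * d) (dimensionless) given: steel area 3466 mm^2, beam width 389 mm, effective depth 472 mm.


rho = As / (b * d)
= 3466 / (389 * 472)
= 3466 / 183608
= 0.018877 (dimensionless)

0.018877 (dimensionless)


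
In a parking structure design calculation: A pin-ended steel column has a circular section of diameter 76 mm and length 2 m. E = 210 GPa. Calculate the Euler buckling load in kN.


I = pi * d^4 / 64 = 1637661.98 mm^4
L = 2000.0 mm
P_cr = pi^2 * E * I / L^2
= 9.8696 * 210000.0 * 1637661.98 / 2000.0^2
= 848561.49 N = 848.5615 kN

848.5615 kN


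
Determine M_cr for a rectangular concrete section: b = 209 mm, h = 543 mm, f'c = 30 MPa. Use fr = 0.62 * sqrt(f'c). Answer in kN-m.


fr = 0.62 * sqrt(30) = 0.62 * 5.4772 = 3.3959 MPa
I = 209 * 543^3 / 12 = 2788460705.25 mm^4
y_t = 271.5 mm
M_cr = fr * I / y_t = 3.3959 * 2788460705.25 / 271.5 N-mm
= 34.8776 kN-m

34.8776 kN-m


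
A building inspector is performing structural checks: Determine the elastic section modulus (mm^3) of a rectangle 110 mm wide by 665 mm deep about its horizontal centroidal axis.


S = b * h^2 / 6
= 110 * 665^2 / 6
= 110 * 442225 / 6
= 8107458.33 mm^3

8107458.33 mm^3


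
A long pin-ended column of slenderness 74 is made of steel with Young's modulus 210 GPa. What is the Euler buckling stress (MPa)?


sigma_cr = pi^2 * E / lambda^2
= 9.8696 * 210000.0 / 74^2
= 9.8696 * 210000.0 / 5476
= 378.491 MPa

378.491 MPa


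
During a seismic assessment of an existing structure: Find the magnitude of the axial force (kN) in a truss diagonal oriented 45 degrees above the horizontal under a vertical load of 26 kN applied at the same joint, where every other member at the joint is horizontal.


At the joint, only the diagonal has a vertical component, so vertical equilibrium gives:
F * sin(45) = 26
F = 26 / sin(45)
= 26 / 0.707107
= 36.77 kN

36.77 kN


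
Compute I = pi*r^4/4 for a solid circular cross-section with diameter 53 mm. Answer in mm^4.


r = d / 2 = 53 / 2 = 26.5 mm
I = pi * r^4 / 4 = pi * 26.5^4 / 4
= 387323.08 mm^4

387323.08 mm^4


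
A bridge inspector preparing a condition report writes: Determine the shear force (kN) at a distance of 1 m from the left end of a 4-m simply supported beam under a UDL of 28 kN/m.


R_A = w * L / 2 = 28 * 4 / 2 = 56.0 kN
V(x) = R_A - w * x = 56.0 - 28 * 1
= 28.0 kN

28.0 kN


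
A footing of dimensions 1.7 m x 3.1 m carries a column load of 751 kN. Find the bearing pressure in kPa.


A = 1.7 * 3.1 = 5.27 m^2
q = P / A = 751 / 5.27
= 142.5047 kPa

142.5047 kPa


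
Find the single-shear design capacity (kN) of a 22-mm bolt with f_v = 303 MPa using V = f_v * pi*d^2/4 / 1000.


A = pi * d^2 / 4 = pi * 22^2 / 4 = 380.1327 mm^2
V = f_v * A / 1000 = 303 * 380.1327 / 1000
= 115.1802 kN

115.1802 kN


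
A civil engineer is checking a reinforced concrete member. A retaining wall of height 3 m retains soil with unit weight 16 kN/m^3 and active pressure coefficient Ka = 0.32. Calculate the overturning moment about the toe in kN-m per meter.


Pa = 0.5 * Ka * gamma * H^2
= 0.5 * 0.32 * 16 * 3^2
= 23.04 kN/m
Arm = H / 3 = 3 / 3 = 1.0 m
Mo = Pa * arm = Pa * H / 3 = 23.04 * 3 / 3 = 23.04 kN-m/m

23.04 kN-m/m


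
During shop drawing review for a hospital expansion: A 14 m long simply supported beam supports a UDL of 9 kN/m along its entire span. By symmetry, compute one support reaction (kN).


Total load = w * L = 9 * 14 = 126 kN
By symmetry, each reaction R = total / 2 = 126 / 2 = 63.0 kN

63.0 kN


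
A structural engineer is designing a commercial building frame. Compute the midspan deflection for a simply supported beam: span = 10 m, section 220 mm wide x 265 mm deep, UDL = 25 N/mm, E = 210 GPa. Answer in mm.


I = 220 * 265^3 / 12 = 341176458.33 mm^4
L = 10000.0 mm, w = 25 N/mm, E = 210000.0 MPa
delta = 5 * w * L^4 / (384 * E * I)
= 5 * 25 * 10000.0^4 / (384 * 210000.0 * 341176458.33)
= 45.4339 mm

45.4339 mm


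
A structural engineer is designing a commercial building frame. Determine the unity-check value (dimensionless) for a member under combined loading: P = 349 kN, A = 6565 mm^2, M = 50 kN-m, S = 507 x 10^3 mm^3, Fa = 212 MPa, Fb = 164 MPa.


f_a = P / A = 349000.0 / 6565 = 53.1607 MPa
f_b = M / S = 50000000.0 / 507000.0 = 98.6193 MPa
Ratio = f_a / Fa + f_b / Fb
= 53.1607 / 212 + 98.6193 / 164
= 0.8521 (dimensionless)

0.8521 (dimensionless)


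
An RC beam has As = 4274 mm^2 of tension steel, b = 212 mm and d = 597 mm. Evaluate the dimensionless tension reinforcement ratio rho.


rho = As / (b * d)
= 4274 / (212 * 597)
= 4274 / 126564
= 0.033769 (dimensionless)

0.033769 (dimensionless)


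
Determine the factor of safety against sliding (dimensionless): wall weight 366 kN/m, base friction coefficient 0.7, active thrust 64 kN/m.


Resisting force = mu * W = 0.7 * 366 = 256.2 kN/m
FOS = Resisting / Driving = 256.2 / 64
= 4.0031 (dimensionless)

4.0031 (dimensionless)


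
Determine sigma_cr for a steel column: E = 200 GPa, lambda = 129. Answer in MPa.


sigma_cr = pi^2 * E / lambda^2
= 9.8696 * 200000.0 / 129^2
= 9.8696 * 200000.0 / 16641
= 118.6179 MPa

118.6179 MPa


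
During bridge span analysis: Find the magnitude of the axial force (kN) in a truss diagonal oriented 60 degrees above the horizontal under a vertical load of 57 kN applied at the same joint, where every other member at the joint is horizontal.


At the joint, only the diagonal has a vertical component, so vertical equilibrium gives:
F * sin(60) = 57
F = 57 / sin(60)
= 57 / 0.866025
= 65.82 kN

65.82 kN


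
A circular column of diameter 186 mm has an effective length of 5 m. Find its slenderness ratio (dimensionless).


Radius of gyration r = d / 4 = 186 / 4 = 46.5 mm
L_eff = 5000.0 mm
Slenderness ratio = L / r = 5000.0 / 46.5 = 107.53 (dimensionless)

107.53 (dimensionless)


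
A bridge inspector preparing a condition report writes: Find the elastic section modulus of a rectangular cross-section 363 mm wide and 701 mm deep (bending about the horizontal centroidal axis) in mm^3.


S = b * h^2 / 6
= 363 * 701^2 / 6
= 363 * 491401 / 6
= 29729760.5 mm^3

29729760.5 mm^3


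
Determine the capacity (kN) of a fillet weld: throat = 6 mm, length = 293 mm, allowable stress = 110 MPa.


Strength = throat * length * allowable stress
= 6 * 293 * 110 N
= 193380 N
= 193.38 kN

193.38 kN


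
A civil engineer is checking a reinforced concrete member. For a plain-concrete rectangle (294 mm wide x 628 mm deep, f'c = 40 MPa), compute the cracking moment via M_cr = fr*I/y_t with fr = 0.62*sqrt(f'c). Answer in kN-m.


fr = 0.62 * sqrt(40) = 0.62 * 6.3246 = 3.9212 MPa
I = 294 * 628^3 / 12 = 6067992224.0 mm^4
y_t = 314.0 mm
M_cr = fr * I / y_t = 3.9212 * 6067992224.0 / 314.0 N-mm
= 75.7769 kN-m

75.7769 kN-m


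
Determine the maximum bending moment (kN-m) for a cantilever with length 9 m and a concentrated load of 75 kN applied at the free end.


For a cantilever with a point load at the free end:
M_max = P * L = 75 * 9 = 675 kN-m

675 kN-m


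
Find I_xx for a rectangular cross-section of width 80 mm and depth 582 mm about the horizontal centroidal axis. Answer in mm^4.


I = b * h^3 / 12
= 80 * 582^3 / 12
= 80 * 197137368 / 12
= 1314249120.0 mm^4

1314249120.0 mm^4


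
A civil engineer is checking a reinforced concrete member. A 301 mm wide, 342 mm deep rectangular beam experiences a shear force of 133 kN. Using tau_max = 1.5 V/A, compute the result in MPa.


A = b * h = 301 * 342 = 102942 mm^2
V = 133 kN = 133000.0 N
tau_max = 1.5 * V / A = 1.5 * 133000.0 / 102942
= 1.938 MPa

1.938 MPa


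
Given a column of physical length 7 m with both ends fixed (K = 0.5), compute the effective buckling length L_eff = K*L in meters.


L_eff = K * L
= 0.5 * 7
= 3.5 m

3.5 m


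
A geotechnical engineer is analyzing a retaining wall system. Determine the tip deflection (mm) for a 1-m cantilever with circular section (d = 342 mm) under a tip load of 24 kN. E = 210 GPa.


I = pi * d^4 / 64 = pi * 342^4 / 64 = 671543767.66 mm^4
L = 1000.0 mm, P = 24000.0 N, E = 210000.0 MPa
delta = P * L^3 / (3 * E * I)
= 24000.0 * 1000.0^3 / (3 * 210000.0 * 671543767.66)
= 0.0567 mm

0.0567 mm


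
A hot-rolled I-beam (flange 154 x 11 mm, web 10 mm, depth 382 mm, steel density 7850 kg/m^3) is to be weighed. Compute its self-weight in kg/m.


A_flanges = 2 * 154 * 11 = 3388 mm^2
A_web = (382 - 2 * 11) * 10 = 3600 mm^2
A_total = 3388 + 3600 = 6988 mm^2 = 0.006988 m^2
Weight = rho * A = 7850 * 0.006988 = 54.8558 kg/m

54.8558 kg/m


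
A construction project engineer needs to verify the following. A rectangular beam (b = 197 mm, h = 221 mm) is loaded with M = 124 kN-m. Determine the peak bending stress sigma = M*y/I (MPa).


I = b * h^3 / 12 = 197 * 221^3 / 12 = 177199218.08 mm^4
y = h / 2 = 221 / 2 = 110.5 mm
M = 124 kN-m = 124000000.0 N-mm
sigma = M * y / I = 124000000.0 * 110.5 / 177199218.08
= 77.33 MPa

77.33 MPa


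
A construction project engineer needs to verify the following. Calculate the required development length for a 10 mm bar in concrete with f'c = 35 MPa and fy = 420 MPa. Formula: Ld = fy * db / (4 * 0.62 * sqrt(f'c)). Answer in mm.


Ld = (fy * db) / (4 * 0.62 * sqrt(f'c))
= (420 * 10) / (4 * 0.62 * sqrt(35))
= 4200 / 14.6719
= 286.26 mm

286.26 mm


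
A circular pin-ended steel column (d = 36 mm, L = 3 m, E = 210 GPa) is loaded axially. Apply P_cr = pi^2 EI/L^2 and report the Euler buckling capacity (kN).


I = pi * d^4 / 64 = 82447.96 mm^4
L = 3000.0 mm
P_cr = pi^2 * E * I / L^2
= 9.8696 * 210000.0 * 82447.96 / 3000.0^2
= 18987.0 N = 18.987 kN

18.987 kN


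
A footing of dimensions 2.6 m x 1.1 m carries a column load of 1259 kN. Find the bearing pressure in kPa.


A = 2.6 * 1.1 = 2.86 m^2
q = P / A = 1259 / 2.86
= 440.2098 kPa

440.2098 kPa


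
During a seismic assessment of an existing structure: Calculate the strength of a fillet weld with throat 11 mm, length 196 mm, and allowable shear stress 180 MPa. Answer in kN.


Strength = throat * length * allowable stress
= 11 * 196 * 180 N
= 388080 N
= 388.08 kN

388.08 kN


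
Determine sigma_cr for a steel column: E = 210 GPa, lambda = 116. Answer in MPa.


sigma_cr = pi^2 * E / lambda^2
= 9.8696 * 210000.0 / 116^2
= 9.8696 * 210000.0 / 13456
= 154.0292 MPa

154.0292 MPa


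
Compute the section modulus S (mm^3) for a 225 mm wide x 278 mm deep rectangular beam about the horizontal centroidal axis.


S = b * h^2 / 6
= 225 * 278^2 / 6
= 225 * 77284 / 6
= 2898150.0 mm^3

2898150.0 mm^3


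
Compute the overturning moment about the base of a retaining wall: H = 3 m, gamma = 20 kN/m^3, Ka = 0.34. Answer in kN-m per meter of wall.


Pa = 0.5 * Ka * gamma * H^2
= 0.5 * 0.34 * 20 * 3^2
= 30.6 kN/m
Arm = H / 3 = 3 / 3 = 1.0 m
Mo = Pa * arm = Pa * H / 3 = 30.6 * 3 / 3 = 30.6 kN-m/m

30.6 kN-m/m


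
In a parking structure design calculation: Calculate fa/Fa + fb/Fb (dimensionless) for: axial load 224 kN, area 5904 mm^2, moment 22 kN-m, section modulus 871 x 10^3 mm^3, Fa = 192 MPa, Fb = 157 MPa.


f_a = P / A = 224000.0 / 5904 = 37.9404 MPa
f_b = M / S = 22000000.0 / 871000.0 = 25.2583 MPa
Ratio = f_a / Fa + f_b / Fb
= 37.9404 / 192 + 25.2583 / 157
= 0.3585 (dimensionless)

0.3585 (dimensionless)


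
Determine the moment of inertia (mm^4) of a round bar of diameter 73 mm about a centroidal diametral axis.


r = d / 2 = 73 / 2 = 36.5 mm
I = pi * r^4 / 4 = pi * 36.5^4 / 4
= 1393995.4 mm^4

1393995.4 mm^4


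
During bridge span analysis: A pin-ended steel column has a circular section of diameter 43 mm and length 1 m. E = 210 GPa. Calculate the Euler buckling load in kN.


I = pi * d^4 / 64 = 167820.0 mm^4
L = 1000.0 mm
P_cr = pi^2 * E * I / L^2
= 9.8696 * 210000.0 * 167820.0 / 1000.0^2
= 347826.58 N = 347.8266 kN

347.8266 kN


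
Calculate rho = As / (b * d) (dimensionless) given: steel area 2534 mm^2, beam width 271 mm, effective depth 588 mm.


rho = As / (b * d)
= 2534 / (271 * 588)
= 2534 / 159348
= 0.015902 (dimensionless)

0.015902 (dimensionless)


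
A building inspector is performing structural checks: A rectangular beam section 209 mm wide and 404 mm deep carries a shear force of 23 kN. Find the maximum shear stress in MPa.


A = b * h = 209 * 404 = 84436 mm^2
V = 23 kN = 23000.0 N
tau_max = 1.5 * V / A = 1.5 * 23000.0 / 84436
= 0.4086 MPa

0.4086 MPa


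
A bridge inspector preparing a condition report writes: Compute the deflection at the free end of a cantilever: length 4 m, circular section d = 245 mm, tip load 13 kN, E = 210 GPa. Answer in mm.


I = pi * d^4 / 64 = pi * 245^4 / 64 = 176861879.6 mm^4
L = 4000.0 mm, P = 13000.0 N, E = 210000.0 MPa
delta = P * L^3 / (3 * E * I)
= 13000.0 * 4000.0^3 / (3 * 210000.0 * 176861879.6)
= 7.467 mm

7.467 mm


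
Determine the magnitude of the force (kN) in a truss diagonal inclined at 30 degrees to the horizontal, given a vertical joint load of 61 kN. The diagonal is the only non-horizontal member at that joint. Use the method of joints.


At the joint, only the diagonal has a vertical component, so vertical equilibrium gives:
F * sin(30) = 61
F = 61 / sin(30)
= 61 / 0.5
= 122.0 kN

122.0 kN


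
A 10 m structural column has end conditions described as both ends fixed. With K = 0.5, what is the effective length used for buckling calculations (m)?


L_eff = K * L
= 0.5 * 10
= 5.0 m

5.0 m


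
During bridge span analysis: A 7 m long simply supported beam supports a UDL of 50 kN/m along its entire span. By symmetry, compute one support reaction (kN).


Total load = w * L = 50 * 7 = 350 kN
By symmetry, each reaction R = total / 2 = 350 / 2 = 175.0 kN

175.0 kN


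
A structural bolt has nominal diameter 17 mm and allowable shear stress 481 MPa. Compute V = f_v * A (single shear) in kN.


A = pi * d^2 / 4 = pi * 17^2 / 4 = 226.9801 mm^2
V = f_v * A / 1000 = 481 * 226.9801 / 1000
= 109.1774 kN

109.1774 kN


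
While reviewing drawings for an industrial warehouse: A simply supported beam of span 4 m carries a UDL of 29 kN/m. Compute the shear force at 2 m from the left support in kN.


R_A = w * L / 2 = 29 * 4 / 2 = 58.0 kN
V(x) = R_A - w * x = 58.0 - 29 * 2
= 0.0 kN

0.0 kN


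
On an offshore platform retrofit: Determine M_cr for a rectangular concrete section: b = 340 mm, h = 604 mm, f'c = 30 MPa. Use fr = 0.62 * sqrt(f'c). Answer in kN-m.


fr = 0.62 * sqrt(30) = 0.62 * 5.4772 = 3.3959 MPa
I = 340 * 604^3 / 12 = 6243217813.33 mm^4
y_t = 302.0 mm
M_cr = fr * I / y_t = 3.3959 * 6243217813.33 / 302.0 N-mm
= 70.2027 kN-m

70.2027 kN-m


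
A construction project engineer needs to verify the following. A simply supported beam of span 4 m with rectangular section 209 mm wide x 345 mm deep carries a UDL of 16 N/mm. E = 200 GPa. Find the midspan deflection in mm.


I = 209 * 345^3 / 12 = 715191468.75 mm^4
L = 4000.0 mm, w = 16 N/mm, E = 200000.0 MPa
delta = 5 * w * L^4 / (384 * E * I)
= 5 * 16 * 4000.0^4 / (384 * 200000.0 * 715191468.75)
= 0.3729 mm

0.3729 mm


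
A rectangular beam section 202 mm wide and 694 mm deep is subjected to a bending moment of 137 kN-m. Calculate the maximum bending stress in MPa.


I = b * h^3 / 12 = 202 * 694^3 / 12 = 5626632297.33 mm^4
y = h / 2 = 694 / 2 = 347.0 mm
M = 137 kN-m = 137000000.0 N-mm
sigma = M * y / I = 137000000.0 * 347.0 / 5626632297.33
= 8.45 MPa

8.45 MPa


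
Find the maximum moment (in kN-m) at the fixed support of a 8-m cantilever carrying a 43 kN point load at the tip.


For a cantilever with a point load at the free end:
M_max = P * L = 43 * 8 = 344 kN-m

344 kN-m


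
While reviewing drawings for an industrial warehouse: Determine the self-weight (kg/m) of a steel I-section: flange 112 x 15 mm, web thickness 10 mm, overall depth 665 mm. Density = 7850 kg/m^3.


A_flanges = 2 * 112 * 15 = 3360 mm^2
A_web = (665 - 2 * 15) * 10 = 6350 mm^2
A_total = 3360 + 6350 = 9710 mm^2 = 0.009710 m^2
Weight = rho * A = 7850 * 0.009710 = 76.2235 kg/m

76.2235 kg/m


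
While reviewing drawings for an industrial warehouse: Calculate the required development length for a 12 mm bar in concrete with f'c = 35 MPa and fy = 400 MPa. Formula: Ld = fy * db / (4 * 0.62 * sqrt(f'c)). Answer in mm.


Ld = (fy * db) / (4 * 0.62 * sqrt(f'c))
= (400 * 12) / (4 * 0.62 * sqrt(35))
= 4800 / 14.6719
= 327.16 mm

327.16 mm


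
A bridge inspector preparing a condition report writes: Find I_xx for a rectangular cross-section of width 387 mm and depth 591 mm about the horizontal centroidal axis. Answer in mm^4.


I = b * h^3 / 12
= 387 * 591^3 / 12
= 387 * 206425071 / 12
= 6657208539.75 mm^4

6657208539.75 mm^4


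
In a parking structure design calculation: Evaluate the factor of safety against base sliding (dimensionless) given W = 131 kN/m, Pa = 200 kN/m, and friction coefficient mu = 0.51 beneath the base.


Resisting force = mu * W = 0.51 * 131 = 66.81 kN/m
FOS = Resisting / Driving = 66.81 / 200
= 0.3341 (dimensionless)

0.3341 (dimensionless)


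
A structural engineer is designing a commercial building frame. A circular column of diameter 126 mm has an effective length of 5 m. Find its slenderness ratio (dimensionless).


Radius of gyration r = d / 4 = 126 / 4 = 31.5 mm
L_eff = 5000.0 mm
Slenderness ratio = L / r = 5000.0 / 31.5 = 158.73 (dimensionless)

158.73 (dimensionless)


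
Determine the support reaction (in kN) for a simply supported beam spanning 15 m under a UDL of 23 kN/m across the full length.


Total load = w * L = 23 * 15 = 345 kN
By symmetry, each reaction R = total / 2 = 345 / 2 = 172.5 kN

172.5 kN


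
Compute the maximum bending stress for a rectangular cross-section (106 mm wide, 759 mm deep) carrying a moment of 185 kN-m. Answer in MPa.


I = b * h^3 / 12 = 106 * 759^3 / 12 = 3862335064.5 mm^4
y = h / 2 = 759 / 2 = 379.5 mm
M = 185 kN-m = 185000000.0 N-mm
sigma = M * y / I = 185000000.0 * 379.5 / 3862335064.5
= 18.18 MPa

18.18 MPa


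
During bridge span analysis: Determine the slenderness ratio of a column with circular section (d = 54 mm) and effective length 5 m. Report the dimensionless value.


Radius of gyration r = d / 4 = 54 / 4 = 13.5 mm
L_eff = 5000.0 mm
Slenderness ratio = L / r = 5000.0 / 13.5 = 370.37 (dimensionless)

370.37 (dimensionless)


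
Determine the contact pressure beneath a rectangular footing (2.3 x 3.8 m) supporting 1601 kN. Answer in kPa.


A = 2.3 * 3.8 = 8.74 m^2
q = P / A = 1601 / 8.74
= 183.1808 kPa

183.1808 kPa


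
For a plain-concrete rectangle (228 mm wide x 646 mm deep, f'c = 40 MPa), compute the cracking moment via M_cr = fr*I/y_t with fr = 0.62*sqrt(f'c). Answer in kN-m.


fr = 0.62 * sqrt(40) = 0.62 * 6.3246 = 3.9212 MPa
I = 228 * 646^3 / 12 = 5122136584.0 mm^4
y_t = 323.0 mm
M_cr = fr * I / y_t = 3.9212 * 5122136584.0 / 323.0 N-mm
= 62.1828 kN-m

62.1828 kN-m


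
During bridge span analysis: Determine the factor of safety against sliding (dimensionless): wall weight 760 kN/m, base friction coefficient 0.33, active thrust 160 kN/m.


Resisting force = mu * W = 0.33 * 760 = 250.8 kN/m
FOS = Resisting / Driving = 250.8 / 160
= 1.5675 (dimensionless)

1.5675 (dimensionless)


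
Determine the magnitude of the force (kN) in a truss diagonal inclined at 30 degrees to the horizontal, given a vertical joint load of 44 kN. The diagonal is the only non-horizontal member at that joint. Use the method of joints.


At the joint, only the diagonal has a vertical component, so vertical equilibrium gives:
F * sin(30) = 44
F = 44 / sin(30)
= 44 / 0.5
= 88.0 kN

88.0 kN


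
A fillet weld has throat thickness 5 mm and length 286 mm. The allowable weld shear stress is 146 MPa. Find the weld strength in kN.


Strength = throat * length * allowable stress
= 5 * 286 * 146 N
= 208780 N
= 208.78 kN

208.78 kN


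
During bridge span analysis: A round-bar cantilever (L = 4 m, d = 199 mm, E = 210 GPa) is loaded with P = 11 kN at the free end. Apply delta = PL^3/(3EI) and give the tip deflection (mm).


I = pi * d^4 / 64 = pi * 199^4 / 64 = 76980761.76 mm^4
L = 4000.0 mm, P = 11000.0 N, E = 210000.0 MPa
delta = P * L^3 / (3 * E * I)
= 11000.0 * 4000.0^3 / (3 * 210000.0 * 76980761.76)
= 14.5161 mm

14.5161 mm


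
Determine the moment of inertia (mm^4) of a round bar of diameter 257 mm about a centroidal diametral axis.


r = d / 2 = 257 / 2 = 128.5 mm
I = pi * r^4 / 4 = pi * 128.5^4 / 4
= 214142265.05 mm^4

214142265.05 mm^4


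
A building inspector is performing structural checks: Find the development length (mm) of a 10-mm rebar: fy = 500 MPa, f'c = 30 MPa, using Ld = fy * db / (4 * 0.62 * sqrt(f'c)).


Ld = (fy * db) / (4 * 0.62 * sqrt(f'c))
= (500 * 10) / (4 * 0.62 * sqrt(30))
= 5000 / 13.5835
= 368.09 mm

368.09 mm


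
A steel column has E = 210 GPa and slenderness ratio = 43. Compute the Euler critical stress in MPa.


sigma_cr = pi^2 * E / lambda^2
= 9.8696 * 210000.0 / 43^2
= 9.8696 * 210000.0 / 1849
= 1120.9394 MPa

1120.9394 MPa


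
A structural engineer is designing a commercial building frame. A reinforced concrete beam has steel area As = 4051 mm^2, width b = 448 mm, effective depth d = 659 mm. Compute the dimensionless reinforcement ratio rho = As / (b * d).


rho = As / (b * d)
= 4051 / (448 * 659)
= 4051 / 295232
= 0.013721 (dimensionless)

0.013721 (dimensionless)


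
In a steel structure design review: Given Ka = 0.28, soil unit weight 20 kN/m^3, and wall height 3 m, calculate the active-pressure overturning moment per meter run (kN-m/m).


Pa = 0.5 * Ka * gamma * H^2
= 0.5 * 0.28 * 20 * 3^2
= 25.2 kN/m
Arm = H / 3 = 3 / 3 = 1.0 m
Mo = Pa * arm = Pa * H / 3 = 25.2 * 3 / 3 = 25.2 kN-m/m

25.2 kN-m/m


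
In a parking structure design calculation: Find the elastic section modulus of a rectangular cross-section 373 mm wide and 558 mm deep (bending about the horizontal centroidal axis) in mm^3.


S = b * h^2 / 6
= 373 * 558^2 / 6
= 373 * 311364 / 6
= 19356462.0 mm^3

19356462.0 mm^3


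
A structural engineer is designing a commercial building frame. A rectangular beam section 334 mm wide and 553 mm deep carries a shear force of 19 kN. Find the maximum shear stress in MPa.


A = b * h = 334 * 553 = 184702 mm^2
V = 19 kN = 19000.0 N
tau_max = 1.5 * V / A = 1.5 * 19000.0 / 184702
= 0.1543 MPa

0.1543 MPa


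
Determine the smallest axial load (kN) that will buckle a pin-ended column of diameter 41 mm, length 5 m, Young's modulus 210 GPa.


I = pi * d^4 / 64 = 138709.22 mm^4
L = 5000.0 mm
P_cr = pi^2 * E * I / L^2
= 9.8696 * 210000.0 * 138709.22 / 5000.0^2
= 11499.64 N = 11.4996 kN

11.4996 kN


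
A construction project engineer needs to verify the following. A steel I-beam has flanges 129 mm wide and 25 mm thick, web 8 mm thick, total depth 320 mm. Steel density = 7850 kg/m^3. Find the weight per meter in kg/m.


A_flanges = 2 * 129 * 25 = 6450 mm^2
A_web = (320 - 2 * 25) * 8 = 2160 mm^2
A_total = 6450 + 2160 = 8610 mm^2 = 0.008610 m^2
Weight = rho * A = 7850 * 0.008610 = 67.5885 kg/m

67.5885 kg/m


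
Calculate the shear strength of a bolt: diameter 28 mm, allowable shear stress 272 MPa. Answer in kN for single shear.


A = pi * d^2 / 4 = pi * 28^2 / 4 = 615.7522 mm^2
V = f_v * A / 1000 = 272 * 615.7522 / 1000
= 167.4846 kN

167.4846 kN
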